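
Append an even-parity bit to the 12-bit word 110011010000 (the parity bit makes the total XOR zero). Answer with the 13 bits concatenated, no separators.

XOR of the 12 data bits: 1⊕1⊕0⊕0⊕1⊕1⊕0⊕1⊕0⊕0⊕0⊕0 = 1
Parity bit = 1 (so all 13 bits XOR to 0).

1100110100001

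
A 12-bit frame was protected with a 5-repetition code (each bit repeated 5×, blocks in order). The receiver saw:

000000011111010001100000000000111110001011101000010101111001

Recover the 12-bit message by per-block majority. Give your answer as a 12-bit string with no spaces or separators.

Block 1 (00000): 0 ones → 0
Block 2 (00111): 3 ones → 1
Block 3 (11010): 3 ones → 1
Block 4 (00110): 2 ones → 0
Block 5 (00000): 0 ones → 0
Block 6 (00000): 0 ones → 0
Block 7 (11111): 5 ones → 1
Block 8 (00010): 1 one → 0
Block 9 (11101): 4 ones → 1
Block 10 (00001): 1 one → 0
Block 11 (01011): 3 ones → 1
Block 12 (11001): 3 ones → 1

011000101011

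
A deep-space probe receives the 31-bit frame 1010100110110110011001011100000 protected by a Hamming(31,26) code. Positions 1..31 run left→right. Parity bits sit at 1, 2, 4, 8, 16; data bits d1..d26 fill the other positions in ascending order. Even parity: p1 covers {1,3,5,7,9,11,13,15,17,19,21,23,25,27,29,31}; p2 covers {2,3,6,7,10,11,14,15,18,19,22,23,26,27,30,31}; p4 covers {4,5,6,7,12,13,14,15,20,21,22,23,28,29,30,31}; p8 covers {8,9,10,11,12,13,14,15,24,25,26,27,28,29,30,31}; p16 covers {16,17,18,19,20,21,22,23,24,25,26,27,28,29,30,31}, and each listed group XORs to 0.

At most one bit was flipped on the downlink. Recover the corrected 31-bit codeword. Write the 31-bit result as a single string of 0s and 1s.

s1 (pos 1,3,5,7,9,11,13,15,17,19,21,23,25,27,29,31): 1⊕1⊕1⊕0⊕1⊕1⊕0⊕1⊕0⊕1⊕0⊕0⊕1⊕0⊕0⊕0 = 0
s2 (pos 2,3,6,7,10,11,14,15,18,19,22,23,26,27,30,31): 0⊕1⊕0⊕0⊕0⊕1⊕1⊕1⊕1⊕1⊕1⊕0⊕1⊕0⊕0⊕0 = 0
s4 (pos 4,5,6,7,12,13,14,15,20,21,22,23,28,29,30,31): 0⊕1⊕0⊕0⊕1⊕0⊕1⊕1⊕0⊕0⊕1⊕0⊕0⊕0⊕0⊕0 = 1
s8 (pos 8,9,10,11,12,13,14,15,24,25,26,27,28,29,30,31): 1⊕1⊕0⊕1⊕1⊕0⊕1⊕1⊕1⊕1⊕1⊕0⊕0⊕0⊕0⊕0 = 1
s16 (pos 16,17,18,19,20,21,22,23,24,25,26,27,28,29,30,31): 0⊕0⊕1⊕1⊕0⊕0⊕1⊕0⊕1⊕1⊕1⊕0⊕0⊕0⊕0⊕0 = 0
Syndrome s16…s1 = 01100 → error at position 12.
Flip position 12: 1010100110110110011001011100000 → 1010100110100110011001011100000

1010100110100110011001011100000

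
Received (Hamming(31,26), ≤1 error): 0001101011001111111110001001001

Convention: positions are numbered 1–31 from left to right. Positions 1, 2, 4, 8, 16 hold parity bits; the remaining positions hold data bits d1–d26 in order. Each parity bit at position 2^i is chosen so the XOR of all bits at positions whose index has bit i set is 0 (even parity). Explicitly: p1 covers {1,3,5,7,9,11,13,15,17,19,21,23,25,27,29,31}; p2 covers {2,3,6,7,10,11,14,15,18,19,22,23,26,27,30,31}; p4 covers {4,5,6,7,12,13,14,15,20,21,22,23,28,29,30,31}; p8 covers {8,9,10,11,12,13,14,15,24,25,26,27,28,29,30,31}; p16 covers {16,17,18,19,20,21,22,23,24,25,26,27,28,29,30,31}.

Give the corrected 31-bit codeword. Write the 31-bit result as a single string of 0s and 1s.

s1 (pos 1,3,5,7,9,11,13,15,17,19,21,23,25,27,29,31): 0⊕0⊕1⊕1⊕1⊕0⊕1⊕1⊕1⊕1⊕1⊕0⊕1⊕0⊕0⊕1 = 0
s2 (pos 2,3,6,7,10,11,14,15,18,19,22,23,26,27,30,31): 0⊕0⊕0⊕1⊕1⊕0⊕1⊕1⊕1⊕1⊕0⊕0⊕0⊕0⊕0⊕1 = 1
s4 (pos 4,5,6,7,12,13,14,15,20,21,22,23,28,29,30,31): 1⊕1⊕0⊕1⊕0⊕1⊕1⊕1⊕1⊕1⊕0⊕0⊕1⊕0⊕0⊕1 = 0
s8 (pos 8,9,10,11,12,13,14,15,24,25,26,27,28,29,30,31): 0⊕1⊕1⊕0⊕0⊕1⊕1⊕1⊕0⊕1⊕0⊕0⊕1⊕0⊕0⊕1 = 0
s16 (pos 16,17,18,19,20,21,22,23,24,25,26,27,28,29,30,31): 1⊕1⊕1⊕1⊕1⊕1⊕0⊕0⊕0⊕1⊕0⊕0⊕1⊕0⊕0⊕1 = 1
Syndrome s16…s1 = 10010 → error at position 18.
Flip position 18: 0001101011001111111110001001001 → 0001101011001111101110001001001

0001101011001111101110001001001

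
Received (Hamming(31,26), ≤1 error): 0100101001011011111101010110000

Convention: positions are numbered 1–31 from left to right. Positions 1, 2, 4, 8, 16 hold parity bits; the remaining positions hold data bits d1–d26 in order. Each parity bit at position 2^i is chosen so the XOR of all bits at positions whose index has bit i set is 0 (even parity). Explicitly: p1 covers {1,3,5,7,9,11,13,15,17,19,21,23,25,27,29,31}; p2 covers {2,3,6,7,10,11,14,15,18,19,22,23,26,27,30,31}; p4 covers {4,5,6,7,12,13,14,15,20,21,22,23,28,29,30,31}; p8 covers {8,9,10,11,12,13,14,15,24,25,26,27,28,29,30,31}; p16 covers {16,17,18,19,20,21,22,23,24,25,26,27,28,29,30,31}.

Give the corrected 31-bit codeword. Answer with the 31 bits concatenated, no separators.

s1 (pos 1,3,5,7,9,11,13,15,17,19,21,23,25,27,29,31): 0⊕0⊕1⊕1⊕0⊕0⊕1⊕1⊕1⊕1⊕0⊕0⊕0⊕1⊕0⊕0 = 1
s2 (pos 2,3,6,7,10,11,14,15,18,19,22,23,26,27,30,31): 1⊕0⊕0⊕1⊕1⊕0⊕0⊕1⊕1⊕1⊕1⊕0⊕1⊕1⊕0⊕0 = 1
s4 (pos 4,5,6,7,12,13,14,15,20,21,22,23,28,29,30,31): 0⊕1⊕0⊕1⊕1⊕1⊕0⊕1⊕1⊕0⊕1⊕0⊕0⊕0⊕0⊕0 = 1
s8 (pos 8,9,10,11,12,13,14,15,24,25,26,27,28,29,30,31): 0⊕0⊕1⊕0⊕1⊕1⊕0⊕1⊕1⊕0⊕1⊕1⊕0⊕0⊕0⊕0 = 1
s16 (pos 16,17,18,19,20,21,22,23,24,25,26,27,28,29,30,31): 1⊕1⊕1⊕1⊕1⊕0⊕1⊕0⊕1⊕0⊕1⊕1⊕0⊕0⊕0⊕0 = 1
Syndrome s16…s1 = 11111 → error at position 31.
Flip position 31: 0100101001011011111101010110000 → 0100101001011011111101010110001

0100101001011011111101010110001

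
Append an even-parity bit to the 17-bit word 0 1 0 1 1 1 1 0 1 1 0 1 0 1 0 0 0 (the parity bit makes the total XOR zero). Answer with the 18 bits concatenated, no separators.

010111101101010001

XOR of the 17 data bits: 0⊕1⊕0⊕1⊕1⊕1⊕1⊕0⊕1⊕1⊕0⊕1⊕0⊕1⊕0⊕0⊕0 = 1
Parity bit = 1 (so all 18 bits XOR to 0).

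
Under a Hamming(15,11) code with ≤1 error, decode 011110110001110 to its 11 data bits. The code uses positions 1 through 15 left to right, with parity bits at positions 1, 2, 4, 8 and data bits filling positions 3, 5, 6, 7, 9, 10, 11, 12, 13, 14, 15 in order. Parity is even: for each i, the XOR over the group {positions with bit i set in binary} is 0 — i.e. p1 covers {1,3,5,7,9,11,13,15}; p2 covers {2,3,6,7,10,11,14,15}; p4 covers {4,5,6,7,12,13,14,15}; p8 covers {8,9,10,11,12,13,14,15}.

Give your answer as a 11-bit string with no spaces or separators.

11010001110

s1 (pos 1,3,5,7,9,11,13,15): 0⊕1⊕1⊕1⊕0⊕0⊕1⊕0 = 0
s2 (pos 2,3,6,7,10,11,14,15): 1⊕1⊕0⊕1⊕0⊕0⊕1⊕0 = 0
s4 (pos 4,5,6,7,12,13,14,15): 1⊕1⊕0⊕1⊕1⊕1⊕1⊕0 = 0
s8 (pos 8,9,10,11,12,13,14,15): 1⊕0⊕0⊕0⊕1⊕1⊕1⊕0 = 0
Syndrome s8…s1 = 0000 → no error.
Read data bits from positions 3,5,6,7,9,10,11,12,13,14,15: 11010001110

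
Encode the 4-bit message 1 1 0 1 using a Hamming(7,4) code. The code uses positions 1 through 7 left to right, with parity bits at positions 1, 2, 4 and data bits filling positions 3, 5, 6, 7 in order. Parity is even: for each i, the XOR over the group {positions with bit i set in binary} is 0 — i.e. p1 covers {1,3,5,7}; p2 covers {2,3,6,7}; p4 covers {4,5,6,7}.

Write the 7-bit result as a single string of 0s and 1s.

Place data at non-parity positions: p1 p2 1 p4 1 0 1
p1 (pos 1,3,5,7): XOR of data positions = 1⊕1⊕1 = 1
p2 (pos 2,3,6,7): XOR of data positions = 1⊕0⊕1 = 0
p4 (pos 4,5,6,7): XOR of data positions = 1⊕0⊕1 = 0
Codeword: 1010101

1010101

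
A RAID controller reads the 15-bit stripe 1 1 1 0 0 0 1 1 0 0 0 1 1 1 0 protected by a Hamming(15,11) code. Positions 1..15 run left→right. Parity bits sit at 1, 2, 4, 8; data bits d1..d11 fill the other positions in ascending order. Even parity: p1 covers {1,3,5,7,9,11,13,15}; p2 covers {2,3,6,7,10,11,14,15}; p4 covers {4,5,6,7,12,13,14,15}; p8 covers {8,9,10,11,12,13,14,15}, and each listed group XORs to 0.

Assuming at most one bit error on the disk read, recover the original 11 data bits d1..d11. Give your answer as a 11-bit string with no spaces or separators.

10010001110

s1 (pos 1,3,5,7,9,11,13,15): 1⊕1⊕0⊕1⊕0⊕0⊕1⊕0 = 0
s2 (pos 2,3,6,7,10,11,14,15): 1⊕1⊕0⊕1⊕0⊕0⊕1⊕0 = 0
s4 (pos 4,5,6,7,12,13,14,15): 0⊕0⊕0⊕1⊕1⊕1⊕1⊕0 = 0
s8 (pos 8,9,10,11,12,13,14,15): 1⊕0⊕0⊕0⊕1⊕1⊕1⊕0 = 0
Syndrome s8…s1 = 0000 → no error.
Read data bits from positions 3,5,6,7,9,10,11,12,13,14,15: 10010001110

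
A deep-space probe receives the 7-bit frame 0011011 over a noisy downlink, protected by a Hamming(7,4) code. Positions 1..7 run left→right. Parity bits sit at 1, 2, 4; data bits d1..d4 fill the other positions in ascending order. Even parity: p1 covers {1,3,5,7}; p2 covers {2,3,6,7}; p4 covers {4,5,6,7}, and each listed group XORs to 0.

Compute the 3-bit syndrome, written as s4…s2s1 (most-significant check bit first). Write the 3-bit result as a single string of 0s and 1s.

s1 (pos 1,3,5,7): 0⊕1⊕0⊕1 = 0
s2 (pos 2,3,6,7): 0⊕1⊕1⊕1 = 1
s4 (pos 4,5,6,7): 1⊕0⊕1⊕1 = 1
Syndrome s4…s1 = 110 → error at position 6.

110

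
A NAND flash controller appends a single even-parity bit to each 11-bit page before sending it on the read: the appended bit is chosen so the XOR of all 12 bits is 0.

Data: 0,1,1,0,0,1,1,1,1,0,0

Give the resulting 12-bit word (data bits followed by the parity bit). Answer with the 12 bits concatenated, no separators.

011001111000

XOR of the 11 data bits: 0⊕1⊕1⊕0⊕0⊕1⊕1⊕1⊕1⊕0⊕0 = 0
Parity bit = 0 (so all 12 bits XOR to 0).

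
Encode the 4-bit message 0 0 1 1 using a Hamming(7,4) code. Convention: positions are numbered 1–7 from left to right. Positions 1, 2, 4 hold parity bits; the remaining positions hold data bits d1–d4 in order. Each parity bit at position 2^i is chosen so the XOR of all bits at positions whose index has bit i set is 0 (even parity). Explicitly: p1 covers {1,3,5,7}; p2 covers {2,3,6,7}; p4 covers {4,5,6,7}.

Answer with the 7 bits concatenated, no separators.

Place data at non-parity positions: p1 p2 0 p4 0 1 1
p1 (pos 1,3,5,7): XOR of data positions = 0⊕0⊕1 = 1
p2 (pos 2,3,6,7): XOR of data positions = 0⊕1⊕1 = 0
p4 (pos 4,5,6,7): XOR of data positions = 0⊕1⊕1 = 0
Codeword: 1000011

1000011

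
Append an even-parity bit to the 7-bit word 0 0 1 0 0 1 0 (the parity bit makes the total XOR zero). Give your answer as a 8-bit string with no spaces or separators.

00100100

XOR of the 7 data bits: 0⊕0⊕1⊕0⊕0⊕1⊕0 = 0
Parity bit = 0 (so all 8 bits XOR to 0).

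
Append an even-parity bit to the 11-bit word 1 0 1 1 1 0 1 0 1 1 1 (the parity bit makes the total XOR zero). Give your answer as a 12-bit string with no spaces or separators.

101110101110

XOR of the 11 data bits: 1⊕0⊕1⊕1⊕1⊕0⊕1⊕0⊕1⊕1⊕1 = 0
Parity bit = 0 (so all 12 bits XOR to 0).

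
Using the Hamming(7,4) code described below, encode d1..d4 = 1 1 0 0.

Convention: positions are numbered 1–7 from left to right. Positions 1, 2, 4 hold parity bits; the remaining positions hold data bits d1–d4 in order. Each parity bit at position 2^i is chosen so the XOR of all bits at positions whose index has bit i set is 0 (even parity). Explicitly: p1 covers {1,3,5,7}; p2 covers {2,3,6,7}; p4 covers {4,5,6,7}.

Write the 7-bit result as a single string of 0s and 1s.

Place data at non-parity positions: p1 p2 1 p4 1 0 0
p1 (pos 1,3,5,7): XOR of data positions = 1⊕1⊕0 = 0
p2 (pos 2,3,6,7): XOR of data positions = 1⊕0⊕0 = 1
p4 (pos 4,5,6,7): XOR of data positions = 1⊕0⊕0 = 1
Codeword: 0111100

0111100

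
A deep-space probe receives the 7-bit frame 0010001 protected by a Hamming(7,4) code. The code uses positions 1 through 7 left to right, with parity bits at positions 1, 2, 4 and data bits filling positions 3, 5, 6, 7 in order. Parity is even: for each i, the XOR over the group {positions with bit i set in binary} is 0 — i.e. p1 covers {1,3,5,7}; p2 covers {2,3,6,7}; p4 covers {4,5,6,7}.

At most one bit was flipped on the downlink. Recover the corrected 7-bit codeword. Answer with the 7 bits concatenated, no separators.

s1 (pos 1,3,5,7): 0⊕1⊕0⊕1 = 0
s2 (pos 2,3,6,7): 0⊕1⊕0⊕1 = 0
s4 (pos 4,5,6,7): 0⊕0⊕0⊕1 = 1
Syndrome s4…s1 = 100 → error at position 4.
Flip position 4: 0010001 → 0011001

0011001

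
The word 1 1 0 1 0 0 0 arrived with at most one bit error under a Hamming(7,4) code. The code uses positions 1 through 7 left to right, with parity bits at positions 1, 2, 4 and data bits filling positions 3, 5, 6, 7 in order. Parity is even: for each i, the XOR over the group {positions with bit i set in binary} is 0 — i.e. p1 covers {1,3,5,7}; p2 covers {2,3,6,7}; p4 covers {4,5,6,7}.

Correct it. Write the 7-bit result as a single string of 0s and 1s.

s1 (pos 1,3,5,7): 1⊕0⊕0⊕0 = 1
s2 (pos 2,3,6,7): 1⊕0⊕0⊕0 = 1
s4 (pos 4,5,6,7): 1⊕0⊕0⊕0 = 1
Syndrome s4…s1 = 111 → error at position 7.
Flip position 7: 1101000 → 1101001

1101001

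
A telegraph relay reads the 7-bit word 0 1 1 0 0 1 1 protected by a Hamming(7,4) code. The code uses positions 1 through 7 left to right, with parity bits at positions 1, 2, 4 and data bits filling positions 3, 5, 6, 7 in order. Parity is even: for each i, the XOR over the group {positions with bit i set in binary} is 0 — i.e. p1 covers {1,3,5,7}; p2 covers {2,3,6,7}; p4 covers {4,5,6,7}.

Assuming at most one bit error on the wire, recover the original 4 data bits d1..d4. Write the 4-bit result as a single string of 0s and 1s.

s1 (pos 1,3,5,7): 0⊕1⊕0⊕1 = 0
s2 (pos 2,3,6,7): 1⊕1⊕1⊕1 = 0
s4 (pos 4,5,6,7): 0⊕0⊕1⊕1 = 0
Syndrome s4…s1 = 000 → no error.
Read data bits from positions 3,5,6,7: 1011

1011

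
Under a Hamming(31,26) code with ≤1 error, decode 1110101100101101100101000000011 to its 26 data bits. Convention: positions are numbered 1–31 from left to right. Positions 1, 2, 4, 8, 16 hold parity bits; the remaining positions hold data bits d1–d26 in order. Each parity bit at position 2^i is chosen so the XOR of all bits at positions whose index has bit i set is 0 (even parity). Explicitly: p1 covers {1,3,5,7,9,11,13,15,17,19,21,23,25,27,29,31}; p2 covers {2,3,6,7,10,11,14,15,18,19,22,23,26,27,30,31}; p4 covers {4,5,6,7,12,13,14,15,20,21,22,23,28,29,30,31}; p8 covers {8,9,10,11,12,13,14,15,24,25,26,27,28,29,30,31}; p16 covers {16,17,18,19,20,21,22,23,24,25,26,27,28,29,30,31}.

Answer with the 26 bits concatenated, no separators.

s1 (pos 1,3,5,7,9,11,13,15,17,19,21,23,25,27,29,31): 1⊕1⊕1⊕1⊕0⊕1⊕1⊕0⊕1⊕0⊕0⊕0⊕0⊕0⊕0⊕1 = 0
s2 (pos 2,3,6,7,10,11,14,15,18,19,22,23,26,27,30,31): 1⊕1⊕0⊕1⊕0⊕1⊕1⊕0⊕0⊕0⊕1⊕0⊕0⊕0⊕1⊕1 = 0
s4 (pos 4,5,6,7,12,13,14,15,20,21,22,23,28,29,30,31): 0⊕1⊕0⊕1⊕0⊕1⊕1⊕0⊕1⊕0⊕1⊕0⊕0⊕0⊕1⊕1 = 0
s8 (pos 8,9,10,11,12,13,14,15,24,25,26,27,28,29,30,31): 1⊕0⊕0⊕1⊕0⊕1⊕1⊕0⊕0⊕0⊕0⊕0⊕0⊕0⊕1⊕1 = 0
s16 (pos 16,17,18,19,20,21,22,23,24,25,26,27,28,29,30,31): 1⊕1⊕0⊕0⊕1⊕0⊕1⊕0⊕0⊕0⊕0⊕0⊕0⊕0⊕1⊕1 = 0
Syndrome s16…s1 = 00000 → no error.
Read data bits from positions 3,5,6,7,9,10,11,12,13,14,15,17,18,19,20,21,22,23,24,25,26,27,28,29,30,31: 11010010110100101000000011

11010010110100101000000011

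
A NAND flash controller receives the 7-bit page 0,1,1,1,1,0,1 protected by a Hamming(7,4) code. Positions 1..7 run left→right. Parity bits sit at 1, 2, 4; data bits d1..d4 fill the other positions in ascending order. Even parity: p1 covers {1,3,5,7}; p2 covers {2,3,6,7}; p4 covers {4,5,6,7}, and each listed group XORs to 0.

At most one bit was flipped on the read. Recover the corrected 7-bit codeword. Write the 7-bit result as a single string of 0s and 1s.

s1 (pos 1,3,5,7): 0⊕1⊕1⊕1 = 1
s2 (pos 2,3,6,7): 1⊕1⊕0⊕1 = 1
s4 (pos 4,5,6,7): 1⊕1⊕0⊕1 = 1
Syndrome s4…s1 = 111 → error at position 7.
Flip position 7: 0111101 → 0111100

0111100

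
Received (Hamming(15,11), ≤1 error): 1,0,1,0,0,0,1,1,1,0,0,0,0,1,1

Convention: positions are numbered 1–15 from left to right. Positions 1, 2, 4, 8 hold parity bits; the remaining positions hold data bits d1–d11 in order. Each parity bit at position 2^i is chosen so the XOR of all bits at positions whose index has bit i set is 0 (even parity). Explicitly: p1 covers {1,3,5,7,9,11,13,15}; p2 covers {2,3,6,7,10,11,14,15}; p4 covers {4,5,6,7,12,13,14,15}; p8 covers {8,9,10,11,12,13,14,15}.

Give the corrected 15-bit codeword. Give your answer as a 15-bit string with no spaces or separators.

101010111000011

s1 (pos 1,3,5,7,9,11,13,15): 1⊕1⊕0⊕1⊕1⊕0⊕0⊕1 = 1
s2 (pos 2,3,6,7,10,11,14,15): 0⊕1⊕0⊕1⊕0⊕0⊕1⊕1 = 0
s4 (pos 4,5,6,7,12,13,14,15): 0⊕0⊕0⊕1⊕0⊕0⊕1⊕1 = 1
s8 (pos 8,9,10,11,12,13,14,15): 1⊕1⊕0⊕0⊕0⊕0⊕1⊕1 = 0
Syndrome s8…s1 = 0101 → error at position 5.
Flip position 5: 101000111000011 → 101010111000011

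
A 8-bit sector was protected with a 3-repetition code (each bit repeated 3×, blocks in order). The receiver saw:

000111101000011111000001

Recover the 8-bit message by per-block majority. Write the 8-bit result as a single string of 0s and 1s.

01101100

Block 1 (000): 0 ones → 0
Block 2 (111): 3 ones → 1
Block 3 (101): 2 ones → 1
Block 4 (000): 0 ones → 0
Block 5 (011): 2 ones → 1
Block 6 (111): 3 ones → 1
Block 7 (000): 0 ones → 0
Block 8 (001): 1 one → 0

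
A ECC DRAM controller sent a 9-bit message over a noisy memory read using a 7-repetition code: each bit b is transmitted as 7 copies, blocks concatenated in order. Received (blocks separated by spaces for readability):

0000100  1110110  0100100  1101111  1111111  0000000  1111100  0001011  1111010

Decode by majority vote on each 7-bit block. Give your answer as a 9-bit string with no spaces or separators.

010110101

Block 1 (0000100): 1 one → 0
Block 2 (1110110): 5 ones → 1
Block 3 (0100100): 2 ones → 0
Block 4 (1101111): 6 ones → 1
Block 5 (1111111): 7 ones → 1
Block 6 (0000000): 0 ones → 0
Block 7 (1111100): 5 ones → 1
Block 8 (0001011): 3 ones → 0
Block 9 (1111010): 5 ones → 1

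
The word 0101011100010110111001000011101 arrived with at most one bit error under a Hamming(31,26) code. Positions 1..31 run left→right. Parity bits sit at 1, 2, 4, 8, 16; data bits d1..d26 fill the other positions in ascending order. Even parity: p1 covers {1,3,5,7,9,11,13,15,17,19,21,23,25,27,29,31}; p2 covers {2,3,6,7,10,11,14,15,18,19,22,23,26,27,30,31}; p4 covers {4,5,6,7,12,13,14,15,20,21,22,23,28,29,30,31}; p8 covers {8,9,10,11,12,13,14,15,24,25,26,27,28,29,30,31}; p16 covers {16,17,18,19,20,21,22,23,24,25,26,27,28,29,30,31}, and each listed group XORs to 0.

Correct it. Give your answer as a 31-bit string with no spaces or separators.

1101011100010110111001000011101

s1 (pos 1,3,5,7,9,11,13,15,17,19,21,23,25,27,29,31): 0⊕0⊕0⊕1⊕0⊕0⊕0⊕1⊕1⊕1⊕0⊕0⊕0⊕1⊕1⊕1 = 1
s2 (pos 2,3,6,7,10,11,14,15,18,19,22,23,26,27,30,31): 1⊕0⊕1⊕1⊕0⊕0⊕1⊕1⊕1⊕1⊕1⊕0⊕0⊕1⊕0⊕1 = 0
s4 (pos 4,5,6,7,12,13,14,15,20,21,22,23,28,29,30,31): 1⊕0⊕1⊕1⊕1⊕0⊕1⊕1⊕0⊕0⊕1⊕0⊕1⊕1⊕0⊕1 = 0
s8 (pos 8,9,10,11,12,13,14,15,24,25,26,27,28,29,30,31): 1⊕0⊕0⊕0⊕1⊕0⊕1⊕1⊕0⊕0⊕0⊕1⊕1⊕1⊕0⊕1 = 0
s16 (pos 16,17,18,19,20,21,22,23,24,25,26,27,28,29,30,31): 0⊕1⊕1⊕1⊕0⊕0⊕1⊕0⊕0⊕0⊕0⊕1⊕1⊕1⊕0⊕1 = 0
Syndrome s16…s1 = 00001 → error at position 1.
Flip position 1: 0101011100010110111001000011101 → 1101011100010110111001000011101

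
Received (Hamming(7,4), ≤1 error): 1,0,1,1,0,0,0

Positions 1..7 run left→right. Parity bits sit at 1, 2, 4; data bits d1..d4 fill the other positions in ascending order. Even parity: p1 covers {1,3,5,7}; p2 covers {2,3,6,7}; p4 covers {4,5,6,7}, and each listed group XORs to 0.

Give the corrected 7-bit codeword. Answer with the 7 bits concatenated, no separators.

1011010

s1 (pos 1,3,5,7): 1⊕1⊕0⊕0 = 0
s2 (pos 2,3,6,7): 0⊕1⊕0⊕0 = 1
s4 (pos 4,5,6,7): 1⊕0⊕0⊕0 = 1
Syndrome s4…s1 = 110 → error at position 6.
Flip position 6: 1011000 → 1011010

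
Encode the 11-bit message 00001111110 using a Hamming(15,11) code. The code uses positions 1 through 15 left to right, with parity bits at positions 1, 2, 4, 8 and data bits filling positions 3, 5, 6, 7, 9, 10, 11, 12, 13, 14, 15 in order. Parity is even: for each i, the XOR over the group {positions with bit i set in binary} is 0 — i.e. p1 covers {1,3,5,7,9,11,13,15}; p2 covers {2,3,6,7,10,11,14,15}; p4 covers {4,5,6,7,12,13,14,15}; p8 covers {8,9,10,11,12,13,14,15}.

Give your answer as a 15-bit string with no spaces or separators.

Place data at non-parity positions: p1 p2 0 p4 0 0 0 p8 1 1 1 1 1 1 0
p1 (pos 1,3,5,7,9,11,13,15): XOR of data positions = 0⊕0⊕0⊕1⊕1⊕1⊕0 = 1
p2 (pos 2,3,6,7,10,11,14,15): XOR of data positions = 0⊕0⊕0⊕1⊕1⊕1⊕0 = 1
p4 (pos 4,5,6,7,12,13,14,15): XOR of data positions = 0⊕0⊕0⊕1⊕1⊕1⊕0 = 1
p8 (pos 8,9,10,11,12,13,14,15): XOR of data positions = 1⊕1⊕1⊕1⊕1⊕1⊕0 = 0
Codeword: 110100001111110

110100001111110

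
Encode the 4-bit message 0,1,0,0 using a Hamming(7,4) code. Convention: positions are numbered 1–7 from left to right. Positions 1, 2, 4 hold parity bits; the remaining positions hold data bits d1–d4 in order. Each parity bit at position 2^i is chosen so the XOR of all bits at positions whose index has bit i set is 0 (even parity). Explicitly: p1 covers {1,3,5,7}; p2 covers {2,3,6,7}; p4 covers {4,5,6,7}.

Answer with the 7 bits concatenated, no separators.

1001100

Place data at non-parity positions: p1 p2 0 p4 1 0 0
p1 (pos 1,3,5,7): XOR of data positions = 0⊕1⊕0 = 1
p2 (pos 2,3,6,7): XOR of data positions = 0⊕0⊕0 = 0
p4 (pos 4,5,6,7): XOR of data positions = 1⊕0⊕0 = 1
Codeword: 1001100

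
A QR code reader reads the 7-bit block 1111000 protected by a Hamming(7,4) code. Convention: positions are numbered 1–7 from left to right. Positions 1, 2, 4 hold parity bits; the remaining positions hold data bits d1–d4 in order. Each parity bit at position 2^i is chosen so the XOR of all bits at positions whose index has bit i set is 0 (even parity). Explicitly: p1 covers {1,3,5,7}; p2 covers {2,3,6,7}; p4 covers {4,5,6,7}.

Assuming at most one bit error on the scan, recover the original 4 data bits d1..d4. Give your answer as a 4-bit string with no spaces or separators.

1000

s1 (pos 1,3,5,7): 1⊕1⊕0⊕0 = 0
s2 (pos 2,3,6,7): 1⊕1⊕0⊕0 = 0
s4 (pos 4,5,6,7): 1⊕0⊕0⊕0 = 1
Syndrome s4…s1 = 100 → error at position 4.
Flip position 4: 1111000 → 1110000
Read data bits from positions 3,5,6,7: 1000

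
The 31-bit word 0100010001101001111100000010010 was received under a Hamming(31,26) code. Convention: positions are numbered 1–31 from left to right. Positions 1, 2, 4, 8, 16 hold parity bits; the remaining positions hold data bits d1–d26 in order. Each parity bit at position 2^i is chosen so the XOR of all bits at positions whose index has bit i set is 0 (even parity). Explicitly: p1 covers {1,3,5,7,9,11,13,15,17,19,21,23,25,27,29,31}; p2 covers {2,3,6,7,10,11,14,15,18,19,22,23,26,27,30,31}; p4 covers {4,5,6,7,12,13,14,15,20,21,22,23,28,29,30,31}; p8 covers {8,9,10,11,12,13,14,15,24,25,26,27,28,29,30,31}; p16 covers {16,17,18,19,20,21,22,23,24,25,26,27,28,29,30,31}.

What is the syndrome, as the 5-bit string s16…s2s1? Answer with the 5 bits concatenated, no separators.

s1 (pos 1,3,5,7,9,11,13,15,17,19,21,23,25,27,29,31): 0⊕0⊕0⊕0⊕0⊕1⊕1⊕0⊕1⊕1⊕0⊕0⊕0⊕1⊕0⊕0 = 1
s2 (pos 2,3,6,7,10,11,14,15,18,19,22,23,26,27,30,31): 1⊕0⊕1⊕0⊕1⊕1⊕0⊕0⊕1⊕1⊕0⊕0⊕0⊕1⊕1⊕0 = 0
s4 (pos 4,5,6,7,12,13,14,15,20,21,22,23,28,29,30,31): 0⊕0⊕1⊕0⊕0⊕1⊕0⊕0⊕1⊕0⊕0⊕0⊕0⊕0⊕1⊕0 = 0
s8 (pos 8,9,10,11,12,13,14,15,24,25,26,27,28,29,30,31): 0⊕0⊕1⊕1⊕0⊕1⊕0⊕0⊕0⊕0⊕0⊕1⊕0⊕0⊕1⊕0 = 1
s16 (pos 16,17,18,19,20,21,22,23,24,25,26,27,28,29,30,31): 1⊕1⊕1⊕1⊕1⊕0⊕0⊕0⊕0⊕0⊕0⊕1⊕0⊕0⊕1⊕0 = 1
Syndrome s16…s1 = 11001 → error at position 25.

11001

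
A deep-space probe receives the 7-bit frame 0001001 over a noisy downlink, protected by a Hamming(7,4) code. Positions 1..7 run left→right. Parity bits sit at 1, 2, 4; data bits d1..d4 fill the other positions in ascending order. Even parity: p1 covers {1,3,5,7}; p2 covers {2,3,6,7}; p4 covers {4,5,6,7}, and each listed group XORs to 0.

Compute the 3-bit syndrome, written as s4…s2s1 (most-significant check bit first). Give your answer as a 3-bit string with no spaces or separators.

s1 (pos 1,3,5,7): 0⊕0⊕0⊕1 = 1
s2 (pos 2,3,6,7): 0⊕0⊕0⊕1 = 1
s4 (pos 4,5,6,7): 1⊕0⊕0⊕1 = 0
Syndrome s4…s1 = 011 → error at position 3.

011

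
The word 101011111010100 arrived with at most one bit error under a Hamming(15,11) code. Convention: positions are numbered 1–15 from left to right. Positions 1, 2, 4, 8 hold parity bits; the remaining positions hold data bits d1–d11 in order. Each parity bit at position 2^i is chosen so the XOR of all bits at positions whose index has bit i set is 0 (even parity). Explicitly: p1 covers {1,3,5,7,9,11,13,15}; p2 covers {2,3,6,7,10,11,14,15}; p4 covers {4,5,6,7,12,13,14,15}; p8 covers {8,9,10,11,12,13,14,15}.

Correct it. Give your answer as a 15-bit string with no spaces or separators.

001011111010100

s1 (pos 1,3,5,7,9,11,13,15): 1⊕1⊕1⊕1⊕1⊕1⊕1⊕0 = 1
s2 (pos 2,3,6,7,10,11,14,15): 0⊕1⊕1⊕1⊕0⊕1⊕0⊕0 = 0
s4 (pos 4,5,6,7,12,13,14,15): 0⊕1⊕1⊕1⊕0⊕1⊕0⊕0 = 0
s8 (pos 8,9,10,11,12,13,14,15): 1⊕1⊕0⊕1⊕0⊕1⊕0⊕0 = 0
Syndrome s8…s1 = 0001 → error at position 1.
Flip position 1: 101011111010100 → 001011111010100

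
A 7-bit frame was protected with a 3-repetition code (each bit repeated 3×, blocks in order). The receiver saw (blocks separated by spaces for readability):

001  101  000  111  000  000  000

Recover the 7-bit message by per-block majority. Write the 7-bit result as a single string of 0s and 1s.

Block 1 (001): 1 one → 0
Block 2 (101): 2 ones → 1
Block 3 (000): 0 ones → 0
Block 4 (111): 3 ones → 1
Block 5 (000): 0 ones → 0
Block 6 (000): 0 ones → 0
Block 7 (000): 0 ones → 0

0101000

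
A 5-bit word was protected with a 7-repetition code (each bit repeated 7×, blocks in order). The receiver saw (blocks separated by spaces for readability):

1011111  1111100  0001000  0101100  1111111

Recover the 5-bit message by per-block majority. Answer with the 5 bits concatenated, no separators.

Block 1 (1011111): 6 ones → 1
Block 2 (1111100): 5 ones → 1
Block 3 (0001000): 1 one → 0
Block 4 (0101100): 3 ones → 0
Block 5 (1111111): 7 ones → 1

11001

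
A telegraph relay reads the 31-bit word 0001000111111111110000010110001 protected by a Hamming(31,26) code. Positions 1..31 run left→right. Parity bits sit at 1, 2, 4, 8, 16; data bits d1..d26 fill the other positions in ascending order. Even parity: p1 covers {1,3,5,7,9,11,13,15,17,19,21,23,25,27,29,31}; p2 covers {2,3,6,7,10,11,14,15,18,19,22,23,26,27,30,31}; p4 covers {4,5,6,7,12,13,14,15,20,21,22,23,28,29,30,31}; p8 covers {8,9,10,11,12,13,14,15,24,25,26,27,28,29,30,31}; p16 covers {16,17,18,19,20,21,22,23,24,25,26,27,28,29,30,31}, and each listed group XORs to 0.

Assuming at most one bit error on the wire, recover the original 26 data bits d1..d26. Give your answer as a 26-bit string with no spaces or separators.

s1 (pos 1,3,5,7,9,11,13,15,17,19,21,23,25,27,29,31): 0⊕0⊕0⊕0⊕1⊕1⊕1⊕1⊕1⊕0⊕0⊕0⊕0⊕1⊕0⊕1 = 1
s2 (pos 2,3,6,7,10,11,14,15,18,19,22,23,26,27,30,31): 0⊕0⊕0⊕0⊕1⊕1⊕1⊕1⊕1⊕0⊕0⊕0⊕1⊕1⊕0⊕1 = 0
s4 (pos 4,5,6,7,12,13,14,15,20,21,22,23,28,29,30,31): 1⊕0⊕0⊕0⊕1⊕1⊕1⊕1⊕0⊕0⊕0⊕0⊕0⊕0⊕0⊕1 = 0
s8 (pos 8,9,10,11,12,13,14,15,24,25,26,27,28,29,30,31): 1⊕1⊕1⊕1⊕1⊕1⊕1⊕1⊕1⊕0⊕1⊕1⊕0⊕0⊕0⊕1 = 0
s16 (pos 16,17,18,19,20,21,22,23,24,25,26,27,28,29,30,31): 1⊕1⊕1⊕0⊕0⊕0⊕0⊕0⊕1⊕0⊕1⊕1⊕0⊕0⊕0⊕1 = 1
Syndrome s16…s1 = 10001 → error at position 17.
Flip position 17: 0001000111111111110000010110001 → 0001000111111111010000010110001
Read data bits from positions 3,5,6,7,9,10,11,12,13,14,15,17,18,19,20,21,22,23,24,25,26,27,28,29,30,31: 00001111111010000010110001

00001111111010000010110001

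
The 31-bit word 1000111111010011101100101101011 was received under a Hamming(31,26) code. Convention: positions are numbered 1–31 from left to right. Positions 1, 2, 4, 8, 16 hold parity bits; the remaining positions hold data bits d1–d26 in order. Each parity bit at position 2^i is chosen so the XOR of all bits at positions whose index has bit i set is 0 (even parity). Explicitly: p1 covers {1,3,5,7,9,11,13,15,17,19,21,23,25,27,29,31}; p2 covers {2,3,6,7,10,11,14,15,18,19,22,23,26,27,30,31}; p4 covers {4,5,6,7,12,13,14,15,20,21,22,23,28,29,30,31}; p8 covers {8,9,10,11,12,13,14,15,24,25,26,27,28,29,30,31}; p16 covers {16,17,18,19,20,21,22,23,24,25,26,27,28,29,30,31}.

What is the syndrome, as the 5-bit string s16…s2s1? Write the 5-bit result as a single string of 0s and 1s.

s1 (pos 1,3,5,7,9,11,13,15,17,19,21,23,25,27,29,31): 1⊕0⊕1⊕1⊕1⊕0⊕0⊕1⊕1⊕1⊕0⊕1⊕1⊕0⊕0⊕1 = 0
s2 (pos 2,3,6,7,10,11,14,15,18,19,22,23,26,27,30,31): 0⊕0⊕1⊕1⊕1⊕0⊕0⊕1⊕0⊕1⊕0⊕1⊕1⊕0⊕1⊕1 = 1
s4 (pos 4,5,6,7,12,13,14,15,20,21,22,23,28,29,30,31): 0⊕1⊕1⊕1⊕1⊕0⊕0⊕1⊕1⊕0⊕0⊕1⊕1⊕0⊕1⊕1 = 0
s8 (pos 8,9,10,11,12,13,14,15,24,25,26,27,28,29,30,31): 1⊕1⊕1⊕0⊕1⊕0⊕0⊕1⊕0⊕1⊕1⊕0⊕1⊕0⊕1⊕1 = 0
s16 (pos 16,17,18,19,20,21,22,23,24,25,26,27,28,29,30,31): 1⊕1⊕0⊕1⊕1⊕0⊕0⊕1⊕0⊕1⊕1⊕0⊕1⊕0⊕1⊕1 = 0
Syndrome s16…s1 = 00010 → error at position 2.

00010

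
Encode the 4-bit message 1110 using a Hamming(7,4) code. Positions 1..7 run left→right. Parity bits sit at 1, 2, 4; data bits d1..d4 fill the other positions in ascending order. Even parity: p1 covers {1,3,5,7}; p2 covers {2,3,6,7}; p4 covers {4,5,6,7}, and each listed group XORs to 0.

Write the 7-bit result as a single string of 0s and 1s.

0010110

Place data at non-parity positions: p1 p2 1 p4 1 1 0
p1 (pos 1,3,5,7): XOR of data positions = 1⊕1⊕0 = 0
p2 (pos 2,3,6,7): XOR of data positions = 1⊕1⊕0 = 0
p4 (pos 4,5,6,7): XOR of data positions = 1⊕1⊕0 = 0
Codeword: 0010110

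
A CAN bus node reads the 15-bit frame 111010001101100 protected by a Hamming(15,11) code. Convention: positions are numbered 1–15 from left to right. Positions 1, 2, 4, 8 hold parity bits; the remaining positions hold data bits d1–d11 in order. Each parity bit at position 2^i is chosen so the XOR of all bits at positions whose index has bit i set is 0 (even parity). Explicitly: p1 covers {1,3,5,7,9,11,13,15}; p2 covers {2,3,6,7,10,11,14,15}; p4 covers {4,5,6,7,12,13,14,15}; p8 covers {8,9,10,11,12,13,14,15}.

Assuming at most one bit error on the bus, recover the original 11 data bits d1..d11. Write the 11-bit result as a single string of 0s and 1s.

s1 (pos 1,3,5,7,9,11,13,15): 1⊕1⊕1⊕0⊕1⊕0⊕1⊕0 = 1
s2 (pos 2,3,6,7,10,11,14,15): 1⊕1⊕0⊕0⊕1⊕0⊕0⊕0 = 1
s4 (pos 4,5,6,7,12,13,14,15): 0⊕1⊕0⊕0⊕1⊕1⊕0⊕0 = 1
s8 (pos 8,9,10,11,12,13,14,15): 0⊕1⊕1⊕0⊕1⊕1⊕0⊕0 = 0
Syndrome s8…s1 = 0111 → error at position 7.
Flip position 7: 111010001101100 → 111010101101100
Read data bits from positions 3,5,6,7,9,10,11,12,13,14,15: 11011101100

11011101100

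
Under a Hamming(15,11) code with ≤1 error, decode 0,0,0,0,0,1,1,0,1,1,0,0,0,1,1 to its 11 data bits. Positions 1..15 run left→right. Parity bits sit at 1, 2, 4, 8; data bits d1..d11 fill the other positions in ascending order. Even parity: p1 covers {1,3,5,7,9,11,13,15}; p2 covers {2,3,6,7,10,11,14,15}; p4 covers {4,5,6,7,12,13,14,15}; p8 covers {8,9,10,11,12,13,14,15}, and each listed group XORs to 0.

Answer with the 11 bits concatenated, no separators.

10111100011

s1 (pos 1,3,5,7,9,11,13,15): 0⊕0⊕0⊕1⊕1⊕0⊕0⊕1 = 1
s2 (pos 2,3,6,7,10,11,14,15): 0⊕0⊕1⊕1⊕1⊕0⊕1⊕1 = 1
s4 (pos 4,5,6,7,12,13,14,15): 0⊕0⊕1⊕1⊕0⊕0⊕1⊕1 = 0
s8 (pos 8,9,10,11,12,13,14,15): 0⊕1⊕1⊕0⊕0⊕0⊕1⊕1 = 0
Syndrome s8…s1 = 0011 → error at position 3.
Flip position 3: 000001101100011 → 001001101100011
Read data bits from positions 3,5,6,7,9,10,11,12,13,14,15: 10111100011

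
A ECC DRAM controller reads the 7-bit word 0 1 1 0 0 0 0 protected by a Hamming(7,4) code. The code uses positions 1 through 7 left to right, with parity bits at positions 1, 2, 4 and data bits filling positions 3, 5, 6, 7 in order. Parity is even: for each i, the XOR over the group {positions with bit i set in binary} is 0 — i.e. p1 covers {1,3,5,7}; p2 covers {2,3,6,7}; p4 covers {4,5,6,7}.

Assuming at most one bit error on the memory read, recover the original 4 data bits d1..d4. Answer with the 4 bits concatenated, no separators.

1000

s1 (pos 1,3,5,7): 0⊕1⊕0⊕0 = 1
s2 (pos 2,3,6,7): 1⊕1⊕0⊕0 = 0
s4 (pos 4,5,6,7): 0⊕0⊕0⊕0 = 0
Syndrome s4…s1 = 001 → error at position 1.
Flip position 1: 0110000 → 1110000
Read data bits from positions 3,5,6,7: 1000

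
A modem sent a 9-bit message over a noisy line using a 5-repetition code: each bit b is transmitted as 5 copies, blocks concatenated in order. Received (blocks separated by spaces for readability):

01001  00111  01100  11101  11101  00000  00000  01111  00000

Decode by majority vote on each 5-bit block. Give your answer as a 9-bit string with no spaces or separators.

Block 1 (01001): 2 ones → 0
Block 2 (00111): 3 ones → 1
Block 3 (01100): 2 ones → 0
Block 4 (11101): 4 ones → 1
Block 5 (11101): 4 ones → 1
Block 6 (00000): 0 ones → 0
Block 7 (00000): 0 ones → 0
Block 8 (01111): 4 ones → 1
Block 9 (00000): 0 ones → 0

010110010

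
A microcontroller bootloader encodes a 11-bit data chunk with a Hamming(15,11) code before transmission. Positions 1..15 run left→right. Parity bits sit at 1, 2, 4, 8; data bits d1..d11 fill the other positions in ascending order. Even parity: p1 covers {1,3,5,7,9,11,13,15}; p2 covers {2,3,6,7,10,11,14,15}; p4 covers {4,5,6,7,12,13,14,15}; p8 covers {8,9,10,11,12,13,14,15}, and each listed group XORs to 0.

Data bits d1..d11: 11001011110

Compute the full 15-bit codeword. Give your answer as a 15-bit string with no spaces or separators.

Place data at non-parity positions: p1 p2 1 p4 1 0 0 p8 1 0 1 1 1 1 0
p1 (pos 1,3,5,7,9,11,13,15): XOR of data positions = 1⊕1⊕0⊕1⊕1⊕1⊕0 = 1
p2 (pos 2,3,6,7,10,11,14,15): XOR of data positions = 1⊕0⊕0⊕0⊕1⊕1⊕0 = 1
p4 (pos 4,5,6,7,12,13,14,15): XOR of data positions = 1⊕0⊕0⊕1⊕1⊕1⊕0 = 0
p8 (pos 8,9,10,11,12,13,14,15): XOR of data positions = 1⊕0⊕1⊕1⊕1⊕1⊕0 = 1
Codeword: 111010011011110

111010011011110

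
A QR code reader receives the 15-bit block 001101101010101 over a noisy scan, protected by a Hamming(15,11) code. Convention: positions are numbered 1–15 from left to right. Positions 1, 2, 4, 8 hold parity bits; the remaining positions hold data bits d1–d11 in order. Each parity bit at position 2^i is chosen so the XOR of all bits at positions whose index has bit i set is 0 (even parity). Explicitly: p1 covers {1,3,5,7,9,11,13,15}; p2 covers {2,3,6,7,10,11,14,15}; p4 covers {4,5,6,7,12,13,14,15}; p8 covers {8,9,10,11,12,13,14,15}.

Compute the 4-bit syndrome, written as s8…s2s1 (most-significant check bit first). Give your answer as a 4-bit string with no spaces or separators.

0110

s1 (pos 1,3,5,7,9,11,13,15): 0⊕1⊕0⊕1⊕1⊕1⊕1⊕1 = 0
s2 (pos 2,3,6,7,10,11,14,15): 0⊕1⊕1⊕1⊕0⊕1⊕0⊕1 = 1
s4 (pos 4,5,6,7,12,13,14,15): 1⊕0⊕1⊕1⊕0⊕1⊕0⊕1 = 1
s8 (pos 8,9,10,11,12,13,14,15): 0⊕1⊕0⊕1⊕0⊕1⊕0⊕1 = 0
Syndrome s8…s1 = 0110 → error at position 6.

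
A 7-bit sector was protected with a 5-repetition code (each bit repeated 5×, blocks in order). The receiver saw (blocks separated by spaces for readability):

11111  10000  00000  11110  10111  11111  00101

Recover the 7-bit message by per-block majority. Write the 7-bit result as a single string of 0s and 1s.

1001110

Block 1 (11111): 5 ones → 1
Block 2 (10000): 1 one → 0
Block 3 (00000): 0 ones → 0
Block 4 (11110): 4 ones → 1
Block 5 (10111): 4 ones → 1
Block 6 (11111): 5 ones → 1
Block 7 (00101): 2 ones → 0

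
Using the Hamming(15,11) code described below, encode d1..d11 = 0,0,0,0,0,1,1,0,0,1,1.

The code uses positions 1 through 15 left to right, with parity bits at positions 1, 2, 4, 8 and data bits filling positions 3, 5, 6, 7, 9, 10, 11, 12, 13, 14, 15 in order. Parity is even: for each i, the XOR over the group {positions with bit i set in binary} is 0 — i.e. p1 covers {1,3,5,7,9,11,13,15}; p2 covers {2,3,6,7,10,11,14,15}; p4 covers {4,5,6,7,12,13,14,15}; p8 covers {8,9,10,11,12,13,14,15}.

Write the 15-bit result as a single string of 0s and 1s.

Place data at non-parity positions: p1 p2 0 p4 0 0 0 p8 0 1 1 0 0 1 1
p1 (pos 1,3,5,7,9,11,13,15): XOR of data positions = 0⊕0⊕0⊕0⊕1⊕0⊕1 = 0
p2 (pos 2,3,6,7,10,11,14,15): XOR of data positions = 0⊕0⊕0⊕1⊕1⊕1⊕1 = 0
p4 (pos 4,5,6,7,12,13,14,15): XOR of data positions = 0⊕0⊕0⊕0⊕0⊕1⊕1 = 0
p8 (pos 8,9,10,11,12,13,14,15): XOR of data positions = 0⊕1⊕1⊕0⊕0⊕1⊕1 = 0
Codeword: 000000000110011

000000000110011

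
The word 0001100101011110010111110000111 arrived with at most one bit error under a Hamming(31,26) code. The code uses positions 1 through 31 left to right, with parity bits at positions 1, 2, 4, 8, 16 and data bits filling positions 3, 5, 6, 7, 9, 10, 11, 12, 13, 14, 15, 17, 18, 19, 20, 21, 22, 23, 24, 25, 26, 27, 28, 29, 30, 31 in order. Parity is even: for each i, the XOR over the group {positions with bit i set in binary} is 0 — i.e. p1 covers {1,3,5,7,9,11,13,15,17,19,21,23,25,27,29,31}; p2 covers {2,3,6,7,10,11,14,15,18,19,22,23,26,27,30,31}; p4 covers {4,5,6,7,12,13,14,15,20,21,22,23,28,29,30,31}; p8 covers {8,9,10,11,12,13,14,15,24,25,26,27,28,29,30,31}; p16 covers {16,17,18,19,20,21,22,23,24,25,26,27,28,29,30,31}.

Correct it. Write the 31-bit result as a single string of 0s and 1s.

s1 (pos 1,3,5,7,9,11,13,15,17,19,21,23,25,27,29,31): 0⊕0⊕1⊕0⊕0⊕0⊕1⊕1⊕0⊕0⊕1⊕1⊕0⊕0⊕1⊕1 = 1
s2 (pos 2,3,6,7,10,11,14,15,18,19,22,23,26,27,30,31): 0⊕0⊕0⊕0⊕1⊕0⊕1⊕1⊕1⊕0⊕1⊕1⊕0⊕0⊕1⊕1 = 0
s4 (pos 4,5,6,7,12,13,14,15,20,21,22,23,28,29,30,31): 1⊕1⊕0⊕0⊕1⊕1⊕1⊕1⊕1⊕1⊕1⊕1⊕0⊕1⊕1⊕1 = 1
s8 (pos 8,9,10,11,12,13,14,15,24,25,26,27,28,29,30,31): 1⊕0⊕1⊕0⊕1⊕1⊕1⊕1⊕1⊕0⊕0⊕0⊕0⊕1⊕1⊕1 = 0
s16 (pos 16,17,18,19,20,21,22,23,24,25,26,27,28,29,30,31): 0⊕0⊕1⊕0⊕1⊕1⊕1⊕1⊕1⊕0⊕0⊕0⊕0⊕1⊕1⊕1 = 1
Syndrome s16…s1 = 10101 → error at position 21.
Flip position 21: 0001100101011110010111110000111 → 0001100101011110010101110000111

0001100101011110010101110000111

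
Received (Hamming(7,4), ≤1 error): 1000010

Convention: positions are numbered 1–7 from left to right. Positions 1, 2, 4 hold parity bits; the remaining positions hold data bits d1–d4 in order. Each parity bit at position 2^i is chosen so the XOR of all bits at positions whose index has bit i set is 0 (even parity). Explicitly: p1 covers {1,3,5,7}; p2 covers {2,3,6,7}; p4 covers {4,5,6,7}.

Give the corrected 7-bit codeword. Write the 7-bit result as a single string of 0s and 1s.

s1 (pos 1,3,5,7): 1⊕0⊕0⊕0 = 1
s2 (pos 2,3,6,7): 0⊕0⊕1⊕0 = 1
s4 (pos 4,5,6,7): 0⊕0⊕1⊕0 = 1
Syndrome s4…s1 = 111 → error at position 7.
Flip position 7: 1000010 → 1000011

1000011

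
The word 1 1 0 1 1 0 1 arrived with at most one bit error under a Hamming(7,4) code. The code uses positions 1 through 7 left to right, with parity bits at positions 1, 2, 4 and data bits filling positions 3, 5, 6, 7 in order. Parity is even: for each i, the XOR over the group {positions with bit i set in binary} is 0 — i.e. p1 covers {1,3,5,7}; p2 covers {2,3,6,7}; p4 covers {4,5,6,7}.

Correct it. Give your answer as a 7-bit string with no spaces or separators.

1101001

s1 (pos 1,3,5,7): 1⊕0⊕1⊕1 = 1
s2 (pos 2,3,6,7): 1⊕0⊕0⊕1 = 0
s4 (pos 4,5,6,7): 1⊕1⊕0⊕1 = 1
Syndrome s4…s1 = 101 → error at position 5.
Flip position 5: 1101101 → 1101001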